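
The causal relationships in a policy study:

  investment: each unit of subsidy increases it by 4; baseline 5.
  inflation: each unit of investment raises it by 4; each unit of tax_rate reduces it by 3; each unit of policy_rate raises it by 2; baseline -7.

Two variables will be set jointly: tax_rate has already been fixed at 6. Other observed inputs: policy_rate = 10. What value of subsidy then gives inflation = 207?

With tax_rate held at 6:
Substituting into the inflation equation gives inflation = 16*subsidy + 15.
Solve 16*subsidy + 15 = 207: subsidy = (207 - 15) / 16 = 12.

subsidy = 12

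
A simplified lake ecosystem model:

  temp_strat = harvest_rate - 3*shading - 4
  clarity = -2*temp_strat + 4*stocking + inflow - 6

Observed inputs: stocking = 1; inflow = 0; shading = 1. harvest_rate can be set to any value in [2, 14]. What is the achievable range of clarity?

-16 to 8

Substituting into the temp_strat equation gives temp_strat = harvest_rate - 7.
Substituting into the clarity equation gives clarity = -2*harvest_rate + 12.
Linear in harvest_rate, so extremes are at the endpoints: harvest_rate = 2 gives clarity = 8; harvest_rate = 14 gives clarity = -16.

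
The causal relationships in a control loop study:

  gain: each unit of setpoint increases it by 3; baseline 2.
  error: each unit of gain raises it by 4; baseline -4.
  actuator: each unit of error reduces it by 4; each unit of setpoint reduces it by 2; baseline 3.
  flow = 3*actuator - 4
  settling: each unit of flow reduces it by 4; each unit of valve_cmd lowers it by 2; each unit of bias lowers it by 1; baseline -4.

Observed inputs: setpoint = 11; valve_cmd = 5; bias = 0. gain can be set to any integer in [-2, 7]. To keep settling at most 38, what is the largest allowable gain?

Intervening on gain fixes its value directly, overriding its dependence on setpoint.
Substituting into the actuator equation gives actuator = -16*gain - 3.
This gives flow = -48*gain - 13.
settling becomes 192*gain + 38.
Require 192*gain + 38 ≤ 38, so gain ≤ 0.
The largest integer in [-2, 7] satisfying this is 0.

gain = 0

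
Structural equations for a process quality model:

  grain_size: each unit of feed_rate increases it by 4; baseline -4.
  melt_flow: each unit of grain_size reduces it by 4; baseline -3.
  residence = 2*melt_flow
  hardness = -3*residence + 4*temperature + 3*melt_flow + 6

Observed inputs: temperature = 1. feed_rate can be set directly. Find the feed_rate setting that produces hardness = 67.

Substituting into the melt_flow equation gives melt_flow = -16*feed_rate + 13.
Substituting into the residence equation gives residence = -32*feed_rate + 26.
So hardness = 48*feed_rate - 29.
Solve 48*feed_rate - 29 = 67: feed_rate = (67 + 29) / 48 = 2.

feed_rate = 2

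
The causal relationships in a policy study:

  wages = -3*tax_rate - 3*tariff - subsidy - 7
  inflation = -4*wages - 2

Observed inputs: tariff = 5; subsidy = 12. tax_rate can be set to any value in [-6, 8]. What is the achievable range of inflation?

Substituting into the wages equation gives wages = -3*tax_rate - 34.
Substituting into the inflation equation gives inflation = 12*tax_rate + 134.
Linear in tax_rate, so extremes are at the endpoints: tax_rate = -6 gives inflation = 62; tax_rate = 8 gives inflation = 230.

62 to 230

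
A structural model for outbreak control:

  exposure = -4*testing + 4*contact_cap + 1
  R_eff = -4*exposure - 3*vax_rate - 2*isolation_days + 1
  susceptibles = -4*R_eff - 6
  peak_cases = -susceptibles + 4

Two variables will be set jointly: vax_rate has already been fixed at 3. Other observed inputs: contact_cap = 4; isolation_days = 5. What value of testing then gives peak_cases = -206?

With vax_rate held at 3:
Substituting into the exposure equation gives exposure = -4*testing + 17.
Substituting into the R_eff equation gives R_eff = 16*testing - 86.
Substituting into the susceptibles equation gives susceptibles = -64*testing + 338.
Substituting into the peak_cases equation gives peak_cases = 64*testing - 334.
Solve 64*testing - 334 = -206: testing = (-206 + 334) / 64 = 2.

testing = 2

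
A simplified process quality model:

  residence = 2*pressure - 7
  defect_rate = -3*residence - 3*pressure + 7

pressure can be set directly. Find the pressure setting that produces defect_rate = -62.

Substituting into the defect_rate equation gives defect_rate = -9*pressure + 28.
Solve -9*pressure + 28 = -62: pressure = (-62 - 28) / -9 = 10.

pressure = 10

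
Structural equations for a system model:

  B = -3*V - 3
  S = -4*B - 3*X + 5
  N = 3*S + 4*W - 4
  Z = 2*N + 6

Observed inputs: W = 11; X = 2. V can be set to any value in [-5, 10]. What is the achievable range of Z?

Substituting into the S equation gives S = 12*V + 11.
Substituting into the N equation gives N = 36*V + 73.
Substituting into the Z equation gives Z = 72*V + 152.
Linear in V, so extremes are at the endpoints: V = -5 gives Z = -208; V = 10 gives Z = 872.

-208 to 872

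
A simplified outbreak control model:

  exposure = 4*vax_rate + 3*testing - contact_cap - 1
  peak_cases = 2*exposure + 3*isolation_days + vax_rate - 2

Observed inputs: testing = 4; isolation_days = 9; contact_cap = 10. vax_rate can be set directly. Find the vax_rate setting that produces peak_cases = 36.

vax_rate = 1

Substituting into the exposure equation gives exposure = 4*vax_rate + 1.
Substituting into the peak_cases equation gives peak_cases = 9*vax_rate + 27.
Solve 9*vax_rate + 27 = 36: vax_rate = (36 - 27) / 9 = 1.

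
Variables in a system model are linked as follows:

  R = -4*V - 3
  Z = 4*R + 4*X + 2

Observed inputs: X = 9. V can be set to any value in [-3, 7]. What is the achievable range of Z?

Substituting into the Z equation gives Z = -16*V + 26.
Linear in V, so extremes are at the endpoints: V = -3 gives Z = 74; V = 7 gives Z = -86.

-86 to 74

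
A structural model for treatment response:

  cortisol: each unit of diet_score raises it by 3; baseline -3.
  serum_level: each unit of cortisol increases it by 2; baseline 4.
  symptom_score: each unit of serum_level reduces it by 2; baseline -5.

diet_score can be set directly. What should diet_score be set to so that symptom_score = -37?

Substituting into the serum_level equation gives serum_level = 6*diet_score - 2.
Substituting into the symptom_score equation gives symptom_score = -12*diet_score - 1.
Solve -12*diet_score - 1 = -37: diet_score = (-37 + 1) / -12 = 3.

diet_score = 3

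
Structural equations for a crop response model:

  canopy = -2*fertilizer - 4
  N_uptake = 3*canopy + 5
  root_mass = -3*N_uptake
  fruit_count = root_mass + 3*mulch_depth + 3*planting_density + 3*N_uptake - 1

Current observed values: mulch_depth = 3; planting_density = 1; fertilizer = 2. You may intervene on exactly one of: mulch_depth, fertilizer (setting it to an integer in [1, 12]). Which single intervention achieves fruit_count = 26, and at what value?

set mulch_depth = 8

Intervening on mulch_depth: with other inputs at their observed values, fruit_count = 3*mulch_depth + 2. Solving for 26 gives mulch_depth = 8, within [1, 12].
Intervening on fertilizer: the paths from fertilizer to fruit_count cancel (net effect zero), leaving fruit_count = 11; 26 is unreachable this way.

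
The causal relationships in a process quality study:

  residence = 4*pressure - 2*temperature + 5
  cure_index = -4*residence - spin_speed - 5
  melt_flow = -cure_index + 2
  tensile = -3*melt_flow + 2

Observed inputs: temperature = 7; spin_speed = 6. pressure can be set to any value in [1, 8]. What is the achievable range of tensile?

-313 to 23

Substituting into the residence equation gives residence = 4*pressure - 9.
Substituting into the cure_index equation gives cure_index = -16*pressure + 25.
So melt_flow = 16*pressure - 23.
tensile becomes -48*pressure + 71.
Linear in pressure, so extremes are at the endpoints: pressure = 1 gives tensile = 23; pressure = 8 gives tensile = -313.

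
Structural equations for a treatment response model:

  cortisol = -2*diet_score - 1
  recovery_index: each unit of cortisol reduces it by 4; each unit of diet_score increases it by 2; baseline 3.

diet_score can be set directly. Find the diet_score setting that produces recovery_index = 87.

Substituting into the recovery_index equation gives recovery_index = 10*diet_score + 7.
Solve 10*diet_score + 7 = 87: diet_score = (87 - 7) / 10 = 8.

diet_score = 8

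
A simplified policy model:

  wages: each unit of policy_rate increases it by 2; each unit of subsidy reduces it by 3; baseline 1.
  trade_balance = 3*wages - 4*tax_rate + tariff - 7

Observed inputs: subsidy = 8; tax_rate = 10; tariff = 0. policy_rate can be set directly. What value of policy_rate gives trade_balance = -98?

Substituting into the wages equation gives wages = 2*policy_rate - 23.
So trade_balance = 6*policy_rate - 116.
Solve 6*policy_rate - 116 = -98: policy_rate = (-98 + 116) / 6 = 3.

policy_rate = 3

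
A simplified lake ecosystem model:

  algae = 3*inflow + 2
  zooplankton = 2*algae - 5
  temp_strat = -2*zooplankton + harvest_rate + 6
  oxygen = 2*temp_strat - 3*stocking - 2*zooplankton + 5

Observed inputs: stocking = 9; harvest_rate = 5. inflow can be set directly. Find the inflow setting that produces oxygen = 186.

Substituting into the zooplankton equation gives zooplankton = 6*inflow - 1.
So temp_strat = -12*inflow + 13.
Substituting into the oxygen equation gives oxygen = -36*inflow + 6.
Solve -36*inflow + 6 = 186: inflow = (186 - 6) / -36 = -5.

inflow = -5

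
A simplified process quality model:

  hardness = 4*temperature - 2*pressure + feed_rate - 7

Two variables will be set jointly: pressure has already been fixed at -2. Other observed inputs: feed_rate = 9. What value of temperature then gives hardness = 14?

temperature = 2

With pressure held at -2:
Substituting into the hardness equation gives hardness = 4*temperature + 6.
Solve 4*temperature + 6 = 14: temperature = (14 - 6) / 4 = 2.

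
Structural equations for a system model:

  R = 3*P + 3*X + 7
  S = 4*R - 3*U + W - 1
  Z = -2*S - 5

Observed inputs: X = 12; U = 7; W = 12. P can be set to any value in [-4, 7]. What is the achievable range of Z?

-497 to -233

Substituting into the R equation gives R = 3*P + 43.
S becomes 12*P + 162.
This gives Z = -24*P - 329.
Linear in P, so extremes are at the endpoints: P = -4 gives Z = -233; P = 7 gives Z = -497.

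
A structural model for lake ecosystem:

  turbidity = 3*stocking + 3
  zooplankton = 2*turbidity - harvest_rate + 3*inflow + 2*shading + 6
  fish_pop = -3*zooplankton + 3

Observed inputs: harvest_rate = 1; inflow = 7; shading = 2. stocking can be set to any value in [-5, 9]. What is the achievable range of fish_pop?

Substituting into the zooplankton equation gives zooplankton = 6*stocking + 36.
This gives fish_pop = -18*stocking - 105.
Linear in stocking, so extremes are at the endpoints: stocking = -5 gives fish_pop = -15; stocking = 9 gives fish_pop = -267.

-267 to -15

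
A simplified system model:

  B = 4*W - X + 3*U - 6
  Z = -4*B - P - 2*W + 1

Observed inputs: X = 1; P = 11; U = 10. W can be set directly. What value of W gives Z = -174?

Substituting into the B equation gives B = 4*W + 23.
Substituting into the Z equation gives Z = -18*W - 102.
Solve -18*W - 102 = -174: W = (-174 + 102) / -18 = 4.

W = 4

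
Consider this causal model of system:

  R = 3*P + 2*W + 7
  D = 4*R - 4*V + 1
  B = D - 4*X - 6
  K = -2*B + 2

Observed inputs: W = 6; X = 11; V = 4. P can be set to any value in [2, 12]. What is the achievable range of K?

Substituting into the R equation gives R = 3*P + 19.
Substituting into the D equation gives D = 12*P + 61.
B becomes 12*P + 11.
K becomes -24*P - 20.
Linear in P, so extremes are at the endpoints: P = 2 gives K = -68; P = 12 gives K = -308.

-308 to -68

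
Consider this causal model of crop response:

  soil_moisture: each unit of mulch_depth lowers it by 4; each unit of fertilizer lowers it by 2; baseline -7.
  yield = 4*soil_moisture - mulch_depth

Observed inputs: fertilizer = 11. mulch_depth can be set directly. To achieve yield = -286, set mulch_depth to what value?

mulch_depth = 10

Substituting into the soil_moisture equation gives soil_moisture = -4*mulch_depth - 29.
yield becomes -17*mulch_depth - 116.
Solve -17*mulch_depth - 116 = -286: mulch_depth = (-286 + 116) / -17 = 10.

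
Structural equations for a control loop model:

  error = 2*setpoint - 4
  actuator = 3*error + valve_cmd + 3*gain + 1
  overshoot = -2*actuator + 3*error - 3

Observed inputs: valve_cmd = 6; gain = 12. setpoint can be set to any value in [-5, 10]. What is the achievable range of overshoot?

-137 to -47

Substituting into the actuator equation gives actuator = 6*setpoint + 31.
This gives overshoot = -6*setpoint - 77.
Linear in setpoint, so extremes are at the endpoints: setpoint = -5 gives overshoot = -47; setpoint = 10 gives overshoot = -137.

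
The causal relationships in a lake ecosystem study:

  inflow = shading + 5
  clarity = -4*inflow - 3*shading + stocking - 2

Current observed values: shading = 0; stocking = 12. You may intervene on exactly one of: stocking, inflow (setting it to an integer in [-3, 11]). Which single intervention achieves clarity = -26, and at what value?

set inflow = 9

Intervening on stocking: clarity = stocking - 22. Reaching -26 requires stocking = -4, outside [-3, 11].
Intervening on inflow: with other inputs at their observed values, clarity = -4*inflow + 10. Solving for -26 gives inflow = 9, within [-3, 11].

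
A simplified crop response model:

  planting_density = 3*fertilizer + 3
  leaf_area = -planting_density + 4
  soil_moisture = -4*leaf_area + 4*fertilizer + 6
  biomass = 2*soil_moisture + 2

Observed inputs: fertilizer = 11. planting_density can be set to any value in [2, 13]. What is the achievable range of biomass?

Intervening on planting_density fixes its value directly, overriding its dependence on fertilizer.
Substituting into the soil_moisture equation gives soil_moisture = 4*planting_density + 34.
Substituting into the biomass equation gives biomass = 8*planting_density + 70.
Linear in planting_density, so extremes are at the endpoints: planting_density = 2 gives biomass = 86; planting_density = 13 gives biomass = 174.

86 to 174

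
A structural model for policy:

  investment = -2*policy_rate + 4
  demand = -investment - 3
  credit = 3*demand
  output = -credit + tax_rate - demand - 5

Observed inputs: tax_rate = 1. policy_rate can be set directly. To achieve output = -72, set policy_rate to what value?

Substituting into the demand equation gives demand = 2*policy_rate - 7.
This gives credit = 6*policy_rate - 21.
Substituting into the output equation gives output = -8*policy_rate + 24.
Solve -8*policy_rate + 24 = -72: policy_rate = (-72 - 24) / -8 = 12.

policy_rate = 12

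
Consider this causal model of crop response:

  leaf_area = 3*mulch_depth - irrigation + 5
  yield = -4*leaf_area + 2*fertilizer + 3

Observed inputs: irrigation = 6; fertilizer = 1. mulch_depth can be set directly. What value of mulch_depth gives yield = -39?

Substituting into the leaf_area equation gives leaf_area = 3*mulch_depth - 1.
yield becomes -12*mulch_depth + 9.
Solve -12*mulch_depth + 9 = -39: mulch_depth = (-39 - 9) / -12 = 4.

mulch_depth = 4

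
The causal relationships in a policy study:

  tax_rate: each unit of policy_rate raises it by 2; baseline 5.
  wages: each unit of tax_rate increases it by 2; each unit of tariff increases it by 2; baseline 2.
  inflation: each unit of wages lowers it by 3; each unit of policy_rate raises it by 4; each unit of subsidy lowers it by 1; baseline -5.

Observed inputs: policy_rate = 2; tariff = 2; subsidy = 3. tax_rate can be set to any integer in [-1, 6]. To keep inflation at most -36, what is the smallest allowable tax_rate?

tax_rate = 3

Intervening on tax_rate fixes its value directly, overriding its dependence on policy_rate.
Substituting into the wages equation gives wages = 2*tax_rate + 6.
This gives inflation = -6*tax_rate - 18.
Require -6*tax_rate - 18 ≤ -36, so tax_rate ≥ 3.
The smallest integer in [-1, 6] satisfying this is 3.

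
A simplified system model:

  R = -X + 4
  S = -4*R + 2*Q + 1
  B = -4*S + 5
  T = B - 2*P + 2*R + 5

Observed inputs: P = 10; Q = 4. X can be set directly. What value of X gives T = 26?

Substituting into the S equation gives S = 4*X - 7.
Substituting into the B equation gives B = -16*X + 33.
Substituting into the T equation gives T = -18*X + 26.
Solve -18*X + 26 = 26: X = (26 - 26) / -18 = 0.

X = 0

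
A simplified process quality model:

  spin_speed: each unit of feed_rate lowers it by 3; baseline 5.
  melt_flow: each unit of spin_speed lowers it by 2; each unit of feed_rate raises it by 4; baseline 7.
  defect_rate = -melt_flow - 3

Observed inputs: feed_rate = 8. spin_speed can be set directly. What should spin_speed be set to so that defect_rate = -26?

spin_speed = 8

Intervening on spin_speed fixes its value directly, overriding its dependence on feed_rate.
Substituting into the melt_flow equation gives melt_flow = -2*spin_speed + 39.
Substituting into the defect_rate equation gives defect_rate = 2*spin_speed - 42.
Solve 2*spin_speed - 42 = -26: spin_speed = (-26 + 42) / 2 = 8.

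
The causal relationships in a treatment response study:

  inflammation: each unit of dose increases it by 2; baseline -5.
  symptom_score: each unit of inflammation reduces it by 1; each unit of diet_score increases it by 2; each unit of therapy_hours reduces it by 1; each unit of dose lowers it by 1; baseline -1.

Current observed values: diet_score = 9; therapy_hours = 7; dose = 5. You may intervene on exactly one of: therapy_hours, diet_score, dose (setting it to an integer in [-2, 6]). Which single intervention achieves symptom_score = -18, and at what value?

set diet_score = 0

Intervening on therapy_hours: symptom_score = -therapy_hours + 7. Reaching -18 requires therapy_hours = 25, outside [-2, 6].
Intervening on diet_score: with other inputs at their observed values, symptom_score = 2*diet_score - 18. Solving for -18 gives diet_score = 0, within [-2, 6].
Intervening on dose: symptom_score = -3*dose + 15. Reaching -18 requires dose = 11, outside [-2, 6].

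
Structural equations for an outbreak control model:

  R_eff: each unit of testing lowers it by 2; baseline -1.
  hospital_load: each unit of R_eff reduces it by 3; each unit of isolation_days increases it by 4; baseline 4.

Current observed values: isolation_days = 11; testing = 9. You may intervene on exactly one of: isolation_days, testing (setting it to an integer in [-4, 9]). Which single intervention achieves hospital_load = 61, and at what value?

set isolation_days = 0

Intervening on isolation_days: with other inputs at their observed values, hospital_load = 4*isolation_days + 61. Solving for 61 gives isolation_days = 0, within [-4, 9].
Intervening on testing: hospital_load = 6*testing + 51. Reaching 61 requires testing = 5/3, not an integer.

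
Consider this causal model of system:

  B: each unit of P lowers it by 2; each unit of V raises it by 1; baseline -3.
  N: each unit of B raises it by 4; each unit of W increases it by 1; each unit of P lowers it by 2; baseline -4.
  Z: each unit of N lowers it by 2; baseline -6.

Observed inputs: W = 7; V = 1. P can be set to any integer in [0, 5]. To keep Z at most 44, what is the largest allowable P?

P = 2

Substituting into the B equation gives B = -2*P - 2.
Substituting into the N equation gives N = -10*P - 5.
Z becomes 20*P + 4.
Require 20*P + 4 ≤ 44, so P ≤ 2.
The largest integer in [0, 5] satisfying this is 2.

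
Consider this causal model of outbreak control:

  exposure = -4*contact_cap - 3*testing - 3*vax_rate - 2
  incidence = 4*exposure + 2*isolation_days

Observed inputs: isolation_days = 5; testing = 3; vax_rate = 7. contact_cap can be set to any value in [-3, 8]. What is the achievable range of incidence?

Substituting into the exposure equation gives exposure = -4*contact_cap - 32.
incidence becomes -16*contact_cap - 118.
Linear in contact_cap, so extremes are at the endpoints: contact_cap = -3 gives incidence = -70; contact_cap = 8 gives incidence = -246.

-246 to -70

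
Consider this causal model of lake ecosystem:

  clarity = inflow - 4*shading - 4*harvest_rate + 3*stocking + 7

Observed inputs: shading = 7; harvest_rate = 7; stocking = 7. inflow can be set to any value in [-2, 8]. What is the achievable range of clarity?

-30 to -20

Substituting into the clarity equation gives clarity = inflow - 28.
Linear in inflow, so extremes are at the endpoints: inflow = -2 gives clarity = -30; inflow = 8 gives clarity = -20.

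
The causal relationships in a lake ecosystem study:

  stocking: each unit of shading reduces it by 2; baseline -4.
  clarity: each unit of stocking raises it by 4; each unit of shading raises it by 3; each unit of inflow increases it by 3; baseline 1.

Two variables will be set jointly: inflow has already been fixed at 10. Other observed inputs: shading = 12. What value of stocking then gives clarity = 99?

stocking = 8

With inflow held at 10:
Intervening on stocking fixes its value directly, overriding its dependence on shading.
Substituting into the clarity equation gives clarity = 4*stocking + 67.
Solve 4*stocking + 67 = 99: stocking = (99 - 67) / 4 = 8.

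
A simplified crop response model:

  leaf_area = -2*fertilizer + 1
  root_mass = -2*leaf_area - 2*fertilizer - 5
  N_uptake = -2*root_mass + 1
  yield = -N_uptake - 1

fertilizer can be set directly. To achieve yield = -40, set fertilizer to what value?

Substituting into the root_mass equation gives root_mass = 2*fertilizer - 7.
Substituting into the N_uptake equation gives N_uptake = -4*fertilizer + 15.
Substituting into the yield equation gives yield = 4*fertilizer - 16.
Solve 4*fertilizer - 16 = -40: fertilizer = (-40 + 16) / 4 = -6.

fertilizer = -6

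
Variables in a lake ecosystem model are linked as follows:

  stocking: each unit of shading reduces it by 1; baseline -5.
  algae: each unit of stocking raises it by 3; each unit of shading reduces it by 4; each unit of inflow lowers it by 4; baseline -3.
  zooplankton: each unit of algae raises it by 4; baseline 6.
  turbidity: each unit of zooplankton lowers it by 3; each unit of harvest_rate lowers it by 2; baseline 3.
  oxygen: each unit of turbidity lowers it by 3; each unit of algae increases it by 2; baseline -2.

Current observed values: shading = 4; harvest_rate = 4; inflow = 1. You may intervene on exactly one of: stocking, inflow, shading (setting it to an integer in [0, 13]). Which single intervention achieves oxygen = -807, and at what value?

set stocking = 0

Intervening on stocking: with other inputs at their observed values, oxygen = 114*stocking - 807. Solving for -807 gives stocking = 0, within [0, 13].
Intervening on inflow: oxygen = -152*inflow - 1681. Reaching -807 requires inflow = -23/4, not an integer.
Intervening on shading: oxygen = -266*shading - 769. Reaching -807 requires shading = 1/7, not an integer.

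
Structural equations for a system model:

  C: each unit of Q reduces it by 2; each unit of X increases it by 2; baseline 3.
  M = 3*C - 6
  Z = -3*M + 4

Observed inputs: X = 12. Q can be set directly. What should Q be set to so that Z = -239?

Q = -1

Substituting into the C equation gives C = -2*Q + 27.
Substituting into the M equation gives M = -6*Q + 75.
Substituting into the Z equation gives Z = 18*Q - 221.
Solve 18*Q - 221 = -239: Q = (-239 + 221) / 18 = -1.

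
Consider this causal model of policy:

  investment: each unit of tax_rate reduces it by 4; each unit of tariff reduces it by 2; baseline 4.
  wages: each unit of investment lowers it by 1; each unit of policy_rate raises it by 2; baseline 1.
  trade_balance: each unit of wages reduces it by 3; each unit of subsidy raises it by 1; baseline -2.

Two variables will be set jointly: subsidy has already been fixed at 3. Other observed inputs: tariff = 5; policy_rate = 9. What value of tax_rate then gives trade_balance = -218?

tax_rate = 12

With subsidy held at 3:
Substituting into the investment equation gives investment = -4*tax_rate - 6.
wages becomes 4*tax_rate + 25.
So trade_balance = -12*tax_rate - 74.
Solve -12*tax_rate - 74 = -218: tax_rate = (-218 + 74) / -12 = 12.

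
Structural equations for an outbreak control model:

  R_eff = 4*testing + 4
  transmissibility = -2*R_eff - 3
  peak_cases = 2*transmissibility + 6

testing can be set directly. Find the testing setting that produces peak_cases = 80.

Substituting into the transmissibility equation gives transmissibility = -8*testing - 11.
Substituting into the peak_cases equation gives peak_cases = -16*testing - 16.
Solve -16*testing - 16 = 80: testing = (80 + 16) / -16 = -6.

testing = -6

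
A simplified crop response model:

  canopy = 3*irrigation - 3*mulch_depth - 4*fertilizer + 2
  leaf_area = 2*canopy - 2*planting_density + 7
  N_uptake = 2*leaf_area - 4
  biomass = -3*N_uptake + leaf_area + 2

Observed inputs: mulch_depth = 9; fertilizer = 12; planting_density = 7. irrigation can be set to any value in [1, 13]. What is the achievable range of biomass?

Substituting into the canopy equation gives canopy = 3*irrigation - 73.
Substituting into the leaf_area equation gives leaf_area = 6*irrigation - 153.
Substituting into the N_uptake equation gives N_uptake = 12*irrigation - 310.
This gives biomass = -30*irrigation + 779.
Linear in irrigation, so extremes are at the endpoints: irrigation = 1 gives biomass = 749; irrigation = 13 gives biomass = 389.

389 to 749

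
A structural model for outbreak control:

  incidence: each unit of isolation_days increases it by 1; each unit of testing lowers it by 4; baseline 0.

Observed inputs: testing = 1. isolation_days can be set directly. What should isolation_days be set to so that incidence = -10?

Substituting into the incidence equation gives incidence = isolation_days - 4.
Solve isolation_days - 4 = -10: isolation_days = (-10 + 4) / 1 = -6.

isolation_days = -6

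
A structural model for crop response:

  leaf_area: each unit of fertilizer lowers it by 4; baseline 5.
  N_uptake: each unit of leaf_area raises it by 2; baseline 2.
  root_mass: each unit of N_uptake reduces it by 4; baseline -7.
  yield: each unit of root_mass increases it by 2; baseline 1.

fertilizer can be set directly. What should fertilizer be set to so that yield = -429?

Substituting into the N_uptake equation gives N_uptake = -8*fertilizer + 12.
Substituting into the root_mass equation gives root_mass = 32*fertilizer - 55.
Substituting into the yield equation gives yield = 64*fertilizer - 109.
Solve 64*fertilizer - 109 = -429: fertilizer = (-429 + 109) / 64 = -5.

fertilizer = -5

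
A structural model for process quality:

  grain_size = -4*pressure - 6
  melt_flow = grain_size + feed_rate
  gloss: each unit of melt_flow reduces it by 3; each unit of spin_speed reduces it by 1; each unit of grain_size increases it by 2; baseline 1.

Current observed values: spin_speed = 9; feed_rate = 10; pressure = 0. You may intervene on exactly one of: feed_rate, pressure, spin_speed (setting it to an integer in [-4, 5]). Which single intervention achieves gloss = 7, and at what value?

Intervening on feed_rate: with other inputs at their observed values, gloss = -3*feed_rate - 2. Solving for 7 gives feed_rate = -3, within [-4, 5].
Intervening on pressure: gloss = 4*pressure - 32. Reaching 7 requires pressure = 39/4, not an integer.
Intervening on spin_speed: gloss = -spin_speed - 23. Reaching 7 requires spin_speed = -30, outside [-4, 5].

set feed_rate = -3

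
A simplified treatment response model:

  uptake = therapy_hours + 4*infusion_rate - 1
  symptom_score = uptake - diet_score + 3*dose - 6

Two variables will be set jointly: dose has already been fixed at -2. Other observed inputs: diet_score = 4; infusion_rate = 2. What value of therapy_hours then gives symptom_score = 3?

therapy_hours = 12

With dose held at -2:
Substituting into the uptake equation gives uptake = therapy_hours + 7.
Substituting into the symptom_score equation gives symptom_score = therapy_hours - 9.
Solve therapy_hours - 9 = 3: therapy_hours = (3 + 9) / 1 = 12.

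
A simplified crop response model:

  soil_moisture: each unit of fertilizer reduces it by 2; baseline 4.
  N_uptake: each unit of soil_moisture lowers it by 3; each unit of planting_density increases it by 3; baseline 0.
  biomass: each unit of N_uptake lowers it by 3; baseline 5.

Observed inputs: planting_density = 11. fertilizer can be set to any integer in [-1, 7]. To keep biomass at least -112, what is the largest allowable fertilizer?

fertilizer = 3

Substituting into the N_uptake equation gives N_uptake = 6*fertilizer + 21.
Substituting into the biomass equation gives biomass = -18*fertilizer - 58.
Require -18*fertilizer - 58 ≥ -112, so fertilizer ≤ 3.
The largest integer in [-1, 7] satisfying this is 3.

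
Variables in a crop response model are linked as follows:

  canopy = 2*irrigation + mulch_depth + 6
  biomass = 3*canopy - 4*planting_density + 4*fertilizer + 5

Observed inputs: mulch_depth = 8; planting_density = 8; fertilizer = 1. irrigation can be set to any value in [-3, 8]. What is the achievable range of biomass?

1 to 67

Substituting into the canopy equation gives canopy = 2*irrigation + 14.
So biomass = 6*irrigation + 19.
Linear in irrigation, so extremes are at the endpoints: irrigation = -3 gives biomass = 1; irrigation = 8 gives biomass = 67.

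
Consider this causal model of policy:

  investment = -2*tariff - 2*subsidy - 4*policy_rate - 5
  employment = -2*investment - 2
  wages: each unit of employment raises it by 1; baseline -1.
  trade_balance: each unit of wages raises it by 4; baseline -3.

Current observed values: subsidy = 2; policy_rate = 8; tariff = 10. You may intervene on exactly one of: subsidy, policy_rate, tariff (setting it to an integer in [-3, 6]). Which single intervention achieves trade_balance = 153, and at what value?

Intervening on subsidy: trade_balance = 16*subsidy + 441. Reaching 153 requires subsidy = -18, outside [-3, 6].
Intervening on policy_rate: with other inputs at their observed values, trade_balance = 32*policy_rate + 217. Solving for 153 gives policy_rate = -2, within [-3, 6].
Intervening on tariff: trade_balance = 16*tariff + 313. Reaching 153 requires tariff = -10, outside [-3, 6].

set policy_rate = -2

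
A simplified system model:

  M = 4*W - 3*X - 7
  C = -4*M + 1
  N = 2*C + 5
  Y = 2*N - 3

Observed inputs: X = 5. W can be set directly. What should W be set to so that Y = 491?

W = -2

Substituting into the M equation gives M = 4*W - 22.
So C = -16*W + 89.
Substituting into the N equation gives N = -32*W + 183.
So Y = -64*W + 363.
Solve -64*W + 363 = 491: W = (491 - 363) / -64 = -2.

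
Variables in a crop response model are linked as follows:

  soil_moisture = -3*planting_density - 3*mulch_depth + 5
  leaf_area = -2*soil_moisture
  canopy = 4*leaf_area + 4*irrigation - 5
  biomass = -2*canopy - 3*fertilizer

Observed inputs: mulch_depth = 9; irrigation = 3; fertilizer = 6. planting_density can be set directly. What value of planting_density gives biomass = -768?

Substituting into the soil_moisture equation gives soil_moisture = -3*planting_density - 22.
Substituting into the leaf_area equation gives leaf_area = 6*planting_density + 44.
Substituting into the canopy equation gives canopy = 24*planting_density + 183.
Substituting into the biomass equation gives biomass = -48*planting_density - 384.
Solve -48*planting_density - 384 = -768: planting_density = (-768 + 384) / -48 = 8.

planting_density = 8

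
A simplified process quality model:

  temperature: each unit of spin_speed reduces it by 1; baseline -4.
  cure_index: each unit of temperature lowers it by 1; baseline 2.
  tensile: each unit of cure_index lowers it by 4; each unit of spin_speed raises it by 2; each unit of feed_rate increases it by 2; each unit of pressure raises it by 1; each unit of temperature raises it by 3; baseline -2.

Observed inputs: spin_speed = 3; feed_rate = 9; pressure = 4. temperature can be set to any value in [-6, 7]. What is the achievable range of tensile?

Intervening on temperature fixes its value directly, overriding its dependence on spin_speed.
Substituting into the tensile equation gives tensile = 7*temperature + 18.
Linear in temperature, so extremes are at the endpoints: temperature = -6 gives tensile = -24; temperature = 7 gives tensile = 67.

-24 to 67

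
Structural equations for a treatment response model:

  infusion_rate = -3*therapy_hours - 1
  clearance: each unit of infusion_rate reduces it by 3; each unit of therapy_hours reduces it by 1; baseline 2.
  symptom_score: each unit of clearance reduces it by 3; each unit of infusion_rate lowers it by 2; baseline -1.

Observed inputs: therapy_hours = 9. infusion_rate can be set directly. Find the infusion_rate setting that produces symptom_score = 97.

Intervening on infusion_rate fixes its value directly, overriding its dependence on therapy_hours.
Substituting into the clearance equation gives clearance = -3*infusion_rate - 7.
Substituting into the symptom_score equation gives symptom_score = 7*infusion_rate + 20.
Solve 7*infusion_rate + 20 = 97: infusion_rate = (97 - 20) / 7 = 11.

infusion_rate = 11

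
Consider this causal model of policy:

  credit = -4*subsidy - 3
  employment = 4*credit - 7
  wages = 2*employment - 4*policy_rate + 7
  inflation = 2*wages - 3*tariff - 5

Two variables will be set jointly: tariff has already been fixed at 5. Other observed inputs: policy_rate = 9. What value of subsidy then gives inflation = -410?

With tariff held at 5:
Substituting into the employment equation gives employment = -16*subsidy - 19.
So wages = -32*subsidy - 67.
Substituting into the inflation equation gives inflation = -64*subsidy - 154.
Solve -64*subsidy - 154 = -410: subsidy = (-410 + 154) / -64 = 4.

subsidy = 4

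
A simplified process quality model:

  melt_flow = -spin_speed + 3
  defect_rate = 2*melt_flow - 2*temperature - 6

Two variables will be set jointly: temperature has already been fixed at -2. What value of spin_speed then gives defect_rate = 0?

spin_speed = 2

With temperature held at -2:
Substituting into the defect_rate equation gives defect_rate = -2*spin_speed + 4.
Solve -2*spin_speed + 4 = 0: spin_speed = (0 - 4) / -2 = 2.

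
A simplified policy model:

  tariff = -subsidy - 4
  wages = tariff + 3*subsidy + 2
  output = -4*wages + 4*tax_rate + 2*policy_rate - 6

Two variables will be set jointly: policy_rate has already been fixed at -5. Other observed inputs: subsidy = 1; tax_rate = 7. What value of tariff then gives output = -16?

With policy_rate held at -5:
Intervening on tariff fixes its value directly, overriding its dependence on subsidy.
Substituting into the wages equation gives wages = tariff + 5.
This gives output = -4*tariff - 8.
Solve -4*tariff - 8 = -16: tariff = (-16 + 8) / -4 = 2.

tariff = 2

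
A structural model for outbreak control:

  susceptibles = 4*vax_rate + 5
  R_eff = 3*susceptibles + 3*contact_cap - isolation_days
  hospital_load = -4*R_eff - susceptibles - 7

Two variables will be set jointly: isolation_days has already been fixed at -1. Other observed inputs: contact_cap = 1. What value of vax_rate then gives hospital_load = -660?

With isolation_days held at -1:
Substituting into the R_eff equation gives R_eff = 12*vax_rate + 19.
Substituting into the hospital_load equation gives hospital_load = -52*vax_rate - 88.
Solve -52*vax_rate - 88 = -660: vax_rate = (-660 + 88) / -52 = 11.

vax_rate = 11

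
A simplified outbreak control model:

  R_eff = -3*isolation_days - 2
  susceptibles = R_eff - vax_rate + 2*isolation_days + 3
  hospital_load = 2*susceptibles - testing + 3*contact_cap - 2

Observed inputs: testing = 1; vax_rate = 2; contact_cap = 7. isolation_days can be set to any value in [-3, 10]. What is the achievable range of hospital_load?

-4 to 22

Substituting into the susceptibles equation gives susceptibles = -isolation_days - 1.
Substituting into the hospital_load equation gives hospital_load = -2*isolation_days + 16.
Linear in isolation_days, so extremes are at the endpoints: isolation_days = -3 gives hospital_load = 22; isolation_days = 10 gives hospital_load = -4.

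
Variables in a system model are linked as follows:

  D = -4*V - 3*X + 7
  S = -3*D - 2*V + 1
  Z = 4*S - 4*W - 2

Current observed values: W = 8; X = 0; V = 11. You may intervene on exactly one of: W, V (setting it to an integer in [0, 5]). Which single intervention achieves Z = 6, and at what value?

Intervening on W: Z = -4*W + 358. Reaching 6 requires W = 88, outside [0, 5].
Intervening on V: with other inputs at their observed values, Z = 40*V - 114. Solving for 6 gives V = 3, within [0, 5].

set V = 3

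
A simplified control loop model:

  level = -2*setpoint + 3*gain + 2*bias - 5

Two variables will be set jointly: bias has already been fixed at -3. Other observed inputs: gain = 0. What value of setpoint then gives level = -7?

With bias held at -3:
Substituting into the level equation gives level = -2*setpoint - 11.
Solve -2*setpoint - 11 = -7: setpoint = (-7 + 11) / -2 = -2.

setpoint = -2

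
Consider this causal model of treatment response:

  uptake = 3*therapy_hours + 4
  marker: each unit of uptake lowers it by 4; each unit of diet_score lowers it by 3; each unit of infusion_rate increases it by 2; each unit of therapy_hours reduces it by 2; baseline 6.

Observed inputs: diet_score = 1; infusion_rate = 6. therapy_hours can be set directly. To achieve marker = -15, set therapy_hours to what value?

therapy_hours = 1

Substituting into the marker equation gives marker = -14*therapy_hours - 1.
Solve -14*therapy_hours - 1 = -15: therapy_hours = (-15 + 1) / -14 = 1.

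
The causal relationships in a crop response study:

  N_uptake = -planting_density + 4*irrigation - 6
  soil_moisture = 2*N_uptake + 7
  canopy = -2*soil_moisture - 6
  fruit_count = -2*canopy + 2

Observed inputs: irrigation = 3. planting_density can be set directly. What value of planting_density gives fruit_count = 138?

planting_density = -6

Substituting into the N_uptake equation gives N_uptake = -planting_density + 6.
soil_moisture becomes -2*planting_density + 19.
Substituting into the canopy equation gives canopy = 4*planting_density - 44.
Substituting into the fruit_count equation gives fruit_count = -8*planting_density + 90.
Solve -8*planting_density + 90 = 138: planting_density = (138 - 90) / -8 = -6.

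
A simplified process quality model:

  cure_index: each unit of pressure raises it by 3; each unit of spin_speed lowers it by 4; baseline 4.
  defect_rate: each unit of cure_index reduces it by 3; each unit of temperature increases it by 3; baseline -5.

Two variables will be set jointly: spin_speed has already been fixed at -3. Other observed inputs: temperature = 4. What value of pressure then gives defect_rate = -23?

With spin_speed held at -3:
Substituting into the cure_index equation gives cure_index = 3*pressure + 16.
defect_rate becomes -9*pressure - 41.
Solve -9*pressure - 41 = -23: pressure = (-23 + 41) / -9 = -2.

pressure = -2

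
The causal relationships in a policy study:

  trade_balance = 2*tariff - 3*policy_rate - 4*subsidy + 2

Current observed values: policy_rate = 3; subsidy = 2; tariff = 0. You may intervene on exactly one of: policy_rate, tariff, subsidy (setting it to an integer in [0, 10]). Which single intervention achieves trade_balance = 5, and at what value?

Intervening on policy_rate: trade_balance = -3*policy_rate - 6. Reaching 5 requires policy_rate = -11/3, not an integer.
Intervening on tariff: with other inputs at their observed values, trade_balance = 2*tariff - 15. Solving for 5 gives tariff = 10, within [0, 10].
Intervening on subsidy: trade_balance = -4*subsidy - 7. Reaching 5 requires subsidy = -3, outside [0, 10].

set tariff = 10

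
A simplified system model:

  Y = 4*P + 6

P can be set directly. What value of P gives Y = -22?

Solve 4*P + 6 = -22: P = (-22 - 6) / 4 = -7.

P = -7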